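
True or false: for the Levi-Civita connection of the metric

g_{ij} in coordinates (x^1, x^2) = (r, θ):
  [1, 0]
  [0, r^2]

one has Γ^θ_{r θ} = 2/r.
Γ^θ_{r θ} = (1/2) g^{θθ} (∂_r g_{θθ} + ∂_θ g_{θr} - ∂_θ g_{rθ}) = (1/2)(1/r^2)((2*r) + (0) - (0)) = 1/r
This differs from the proposed value 2/r.
False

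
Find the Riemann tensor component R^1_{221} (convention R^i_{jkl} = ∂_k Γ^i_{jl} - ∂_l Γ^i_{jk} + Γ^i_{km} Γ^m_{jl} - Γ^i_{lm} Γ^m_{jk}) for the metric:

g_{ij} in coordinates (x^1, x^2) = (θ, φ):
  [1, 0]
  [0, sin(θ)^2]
Non-zero Christoffel symbols (Γ^k_{ij} = Γ^k_{ji}):
Γ^θ_{φ φ} = -sin(2*θ)/2
Γ^φ_{θ φ} = 1/tan(θ)
R^θ_{φ φ θ} = ∂_φ Γ^θ_{φ θ} - ∂_θ Γ^θ_{φ φ} + Γ^θ_{φ m} Γ^m_{φ θ} - Γ^θ_{θ m} Γ^m_{φ φ}
  = (0) - (-cos(2*θ)) + (-cos(θ)^2) - (0) = -sin(θ)^2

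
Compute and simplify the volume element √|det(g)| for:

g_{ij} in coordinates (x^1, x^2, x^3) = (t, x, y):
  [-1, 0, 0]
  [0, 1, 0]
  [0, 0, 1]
det(g) = -1
√|det(g)| = 1
Volume element: dV = 1 dt dx dy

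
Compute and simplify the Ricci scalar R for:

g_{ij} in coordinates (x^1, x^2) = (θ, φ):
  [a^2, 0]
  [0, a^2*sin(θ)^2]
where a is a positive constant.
Non-zero Christoffel symbols (Γ^k_{ij} = Γ^k_{ji}):
Γ^θ_{φ φ} = -sin(2*θ)/2
Γ^φ_{θ φ} = 1/tan(θ)
Ricci tensor (R_{ij} = R^k_{ikj}): R_{θθ} = 1, R_{θφ} = 0, R_{φφ} = sin(θ)^2
Inverse metric: g^{θθ} = 1/a^2, g^{φφ} = 1/(a^2*sin(θ)^2)
R = g^{ij} R_{ij} = (1/a^2)(1) + (1/(a^2*sin(θ)^2))(sin(θ)^2) = 2/a^2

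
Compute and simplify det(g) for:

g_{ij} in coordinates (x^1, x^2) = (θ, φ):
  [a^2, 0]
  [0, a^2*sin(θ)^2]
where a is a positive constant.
For a 2×2 metric: det(g) = g_{11}·g_{22} - g_{12}·g_{21}
= (a^2)·(a^2*sin(θ)^2) - (0)·(0)
= a^4*sin(θ)^2 - 0
det(g) = a^4*sin(θ)^2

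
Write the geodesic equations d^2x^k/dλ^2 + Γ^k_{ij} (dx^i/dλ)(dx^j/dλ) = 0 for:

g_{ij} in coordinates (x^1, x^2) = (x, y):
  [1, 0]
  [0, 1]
Geodesic equation: d^2x^k/dλ^2 + Γ^k_{ij} (dx^i/dλ)(dx^j/dλ) = 0.
All Christoffel symbols vanish, so the geodesics are straight lines:
d^2x/dλ^2 = 0
d^2y/dλ^2 = 0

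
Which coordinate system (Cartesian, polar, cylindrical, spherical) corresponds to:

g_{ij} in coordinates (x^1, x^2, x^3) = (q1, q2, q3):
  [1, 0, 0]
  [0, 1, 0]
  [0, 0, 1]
All components are constant and the metric is the identity, i.e. orthonormal rectilinear coordinates.
Cartesian (3D) coordinates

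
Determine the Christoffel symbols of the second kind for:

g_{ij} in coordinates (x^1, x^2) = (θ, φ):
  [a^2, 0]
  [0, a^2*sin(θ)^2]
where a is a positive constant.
Using Γ^k_{ij} = (1/2) g^{km} (∂_i g_{mj} + ∂_j g_{mi} - ∂_m g_{ij}); the metric is diagonal, so only the m = k term contributes.
Non-zero symbols (using the symmetry Γ^k_{ij} = Γ^k_{ji}):
Γ^θ_{φ φ} = (1/2) g^{θθ} (∂_φ g_{θφ} + ∂_φ g_{θφ} - ∂_θ g_{φφ}) = (1/2)(1/a^2)((0) + (0) - (a^2*sin(2*θ))) = -sin(2*θ)/2
Γ^φ_{θ φ} = (1/2) g^{φφ} (∂_θ g_{φφ} + ∂_φ g_{φθ} - ∂_φ g_{θφ}) = (1/2)(1/(a^2*sin(θ)^2))((a^2*sin(2*θ)) + (0) - (0)) = 1/tan(θ)
All other Christoffel symbols are zero.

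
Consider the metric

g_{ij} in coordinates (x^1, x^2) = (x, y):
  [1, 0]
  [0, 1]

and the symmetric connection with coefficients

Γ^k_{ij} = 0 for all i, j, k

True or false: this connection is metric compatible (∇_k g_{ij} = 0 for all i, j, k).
Using ∇_k g_{ij} = ∂_k g_{ij} - Γ^m_{ki} g_{mj} - Γ^m_{kj} g_{im}:
e.g. ∇_y g_{xy} = (0) - (0) - (0) = 0
Every component ∇_k g_{ij} vanishes: the connection is metric compatible.
True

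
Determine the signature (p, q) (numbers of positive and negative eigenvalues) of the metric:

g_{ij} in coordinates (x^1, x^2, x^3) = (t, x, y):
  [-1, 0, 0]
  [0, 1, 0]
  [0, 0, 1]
The metric is diagonal, so its eigenvalues are the diagonal entries: -1, 1, 1 (at a generic point, where coordinate-dependent entries are positive).
2 positive, 1 negative.
(2, 1) - Lorentzian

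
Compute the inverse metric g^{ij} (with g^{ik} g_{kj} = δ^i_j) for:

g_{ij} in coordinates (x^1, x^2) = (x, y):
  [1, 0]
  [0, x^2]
The metric is diagonal, so g^{ij} is diagonal with entries 1/g_{ii}: diag(1, 1/(x^2)).
g^{ij}:
  [1, 0]
  [0, 1/x^2]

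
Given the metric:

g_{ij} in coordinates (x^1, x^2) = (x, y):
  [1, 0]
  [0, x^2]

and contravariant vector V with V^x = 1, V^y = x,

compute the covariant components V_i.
V_i = g_{ij} V^j:
V_x = (1)(1) + (0)(x) = 1
V_y = (0)(1) + (x^2)(x) = x^3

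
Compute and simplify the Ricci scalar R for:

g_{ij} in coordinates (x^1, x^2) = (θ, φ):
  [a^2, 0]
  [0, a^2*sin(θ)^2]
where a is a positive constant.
Non-zero Christoffel symbols (Γ^k_{ij} = Γ^k_{ji}):
Γ^θ_{φ φ} = -sin(2*θ)/2
Γ^φ_{θ φ} = 1/tan(θ)
Ricci tensor (R_{ij} = R^k_{ikj}): R_{θθ} = 1, R_{θφ} = 0, R_{φφ} = sin(θ)^2
Inverse metric: g^{θθ} = 1/a^2, g^{φφ} = 1/(a^2*sin(θ)^2)
R = g^{ij} R_{ij} = (1/a^2)(1) + (1/(a^2*sin(θ)^2))(sin(θ)^2) = 2/a^2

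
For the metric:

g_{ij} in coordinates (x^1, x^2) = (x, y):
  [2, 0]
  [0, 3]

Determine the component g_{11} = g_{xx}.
With x^1 = x, x^2 = y, g_{11} = g_{xx} is the row-1, column-1 entry of the matrix.
g_{11} = 2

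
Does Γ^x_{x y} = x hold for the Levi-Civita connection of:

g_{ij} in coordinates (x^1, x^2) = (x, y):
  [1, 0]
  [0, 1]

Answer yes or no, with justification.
Γ^x_{x y} = (1/2) g^{xx} (∂_x g_{xy} + ∂_y g_{xx} - ∂_x g_{xy}) = (1/2)(1)((0) + (0) - (0)) = 0
This differs from the proposed value x.
No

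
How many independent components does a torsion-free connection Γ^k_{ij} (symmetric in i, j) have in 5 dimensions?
Γ^k_{ij} has n choices for the upper index and n(n+1)/2 independent symmetric lower index pairs.
Total = 5 × 5×6/2 = 5 × 15 = 75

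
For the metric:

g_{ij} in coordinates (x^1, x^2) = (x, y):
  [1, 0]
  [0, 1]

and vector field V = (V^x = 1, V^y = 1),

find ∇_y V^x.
All Christoffel symbols are zero.
∇_y V^x = ∂_y V^x + Γ^x_{y j} V^j
  = (0) + (0)(1) + (0)(1)
  = 0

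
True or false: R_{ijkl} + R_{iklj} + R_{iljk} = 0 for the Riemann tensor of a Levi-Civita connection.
This is the first (algebraic) Bianchi identity.
True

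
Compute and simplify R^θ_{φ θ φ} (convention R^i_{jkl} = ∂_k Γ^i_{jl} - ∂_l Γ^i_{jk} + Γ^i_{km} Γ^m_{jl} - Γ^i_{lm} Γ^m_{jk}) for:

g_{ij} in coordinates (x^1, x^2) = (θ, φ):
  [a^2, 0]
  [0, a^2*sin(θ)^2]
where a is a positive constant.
Non-zero Christoffel symbols (Γ^k_{ij} = Γ^k_{ji}):
Γ^θ_{φ φ} = -sin(2*θ)/2
Γ^φ_{θ φ} = 1/tan(θ)
R^θ_{φ θ φ} = ∂_θ Γ^θ_{φ φ} - ∂_φ Γ^θ_{φ θ} + Γ^θ_{θ m} Γ^m_{φ φ} - Γ^θ_{φ m} Γ^m_{φ θ}
  = (-cos(2*θ)) - (0) + (0) - (-cos(θ)^2) = sin(θ)^2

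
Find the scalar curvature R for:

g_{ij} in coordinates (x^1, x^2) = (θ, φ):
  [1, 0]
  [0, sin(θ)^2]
Non-zero Christoffel symbols (Γ^k_{ij} = Γ^k_{ji}):
Γ^θ_{φ φ} = -sin(2*θ)/2
Γ^φ_{θ φ} = 1/tan(θ)
Ricci tensor (R_{ij} = R^k_{ikj}): R_{θθ} = 1, R_{θφ} = 0, R_{φφ} = sin(θ)^2
Inverse metric: g^{θθ} = 1, g^{φφ} = 1/sin(θ)^2
R = g^{ij} R_{ij} = (1)(1) + (1/sin(θ)^2)(sin(θ)^2) = 2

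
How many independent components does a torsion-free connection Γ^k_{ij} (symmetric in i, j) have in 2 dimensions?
Γ^k_{ij} has n choices for the upper index and n(n+1)/2 independent symmetric lower index pairs.
Total = 2 × 2×3/2 = 2 × 3 = 6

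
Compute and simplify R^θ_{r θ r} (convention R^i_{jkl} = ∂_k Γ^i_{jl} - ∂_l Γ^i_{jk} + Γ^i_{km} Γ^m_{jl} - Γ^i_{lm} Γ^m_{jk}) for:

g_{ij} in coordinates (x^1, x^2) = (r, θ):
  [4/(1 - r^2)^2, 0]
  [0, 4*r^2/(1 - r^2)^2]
Non-zero Christoffel symbols (Γ^k_{ij} = Γ^k_{ji}):
Γ^r_{r r} = 2*r/(1 - r^2)
Γ^r_{θ θ} = (r^3 + r)/(r^2 - 1)
Γ^θ_{r θ} = (-r^2 - 1)/(r^3 - r)
R^θ_{r θ r} = ∂_θ Γ^θ_{r r} - ∂_r Γ^θ_{r θ} + Γ^θ_{θ m} Γ^m_{r r} - Γ^θ_{r m} Γ^m_{r θ}
  = (0) - ((r^4 + 4*r^2 - 1)/(r^3 - r)^2) + (2*(r^2 + 1)/(r^2 - 1)^2) - ((r^2 + 1)^2/(r^3 - r)^2) = -4/(r^2 - 1)^2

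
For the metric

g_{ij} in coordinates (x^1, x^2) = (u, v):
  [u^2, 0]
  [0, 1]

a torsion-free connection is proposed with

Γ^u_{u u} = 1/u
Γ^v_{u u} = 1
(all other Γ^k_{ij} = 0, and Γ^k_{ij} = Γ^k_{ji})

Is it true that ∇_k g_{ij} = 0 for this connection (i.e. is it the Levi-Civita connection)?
Using ∇_k g_{ij} = ∂_k g_{ij} - Γ^m_{ki} g_{mj} - Γ^m_{kj} g_{im}:
∇_u g_{uv} = (0) - (1) - (0) = -1 ≠ 0
So the connection is not metric compatible (it is not the Levi-Civita connection).
No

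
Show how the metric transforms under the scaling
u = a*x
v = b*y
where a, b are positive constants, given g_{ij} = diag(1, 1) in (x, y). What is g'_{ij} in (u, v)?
Invert the transformation: x = u/a, y = v/b
g'_{ij} = (∂x^k/∂x'^i)(∂x^l/∂x'^j) g_{kl}; with g_{kl} = δ_{kl} this is Σ_k (∂x^k/∂x'^i)(∂x^k/∂x'^j).
Jacobian: ∂x/∂u = 1/a, ∂x/∂v = 0, ∂y/∂u = 0, ∂y/∂v = 1/b
g'_{uu} = (1/a)(1/a) + (0)(0) = 1/a^2
g'_{uv} = (1/a)(0) + (0)(1/b) = 0
g'_{vv} = (0)(0) + (1/b)(1/b) = 1/b^2
g'_{ij} = diag(1/a^2, 1/b^2)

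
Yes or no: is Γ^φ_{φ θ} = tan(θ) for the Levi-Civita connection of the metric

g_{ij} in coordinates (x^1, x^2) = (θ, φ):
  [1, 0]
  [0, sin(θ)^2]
Γ^φ_{φ θ} = (1/2) g^{φφ} (∂_φ g_{φθ} + ∂_θ g_{φφ} - ∂_φ g_{φθ}) = (1/2)(1/sin(θ)^2)((0) + (sin(2*θ)) - (0)) = 1/tan(θ)
This differs from the proposed value tan(θ).
No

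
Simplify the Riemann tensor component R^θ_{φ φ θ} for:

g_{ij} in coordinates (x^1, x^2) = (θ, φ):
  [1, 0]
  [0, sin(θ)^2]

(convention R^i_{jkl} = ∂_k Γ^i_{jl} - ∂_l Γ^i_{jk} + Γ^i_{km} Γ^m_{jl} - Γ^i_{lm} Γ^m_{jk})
Non-zero Christoffel symbols (Γ^k_{ij} = Γ^k_{ji}):
Γ^θ_{φ φ} = -sin(2*θ)/2
Γ^φ_{θ φ} = 1/tan(θ)
R^θ_{φ φ θ} = ∂_φ Γ^θ_{φ θ} - ∂_θ Γ^θ_{φ φ} + Γ^θ_{φ m} Γ^m_{φ θ} - Γ^θ_{θ m} Γ^m_{φ φ}
  = (0) - (-cos(2*θ)) + (-cos(θ)^2) - (0) = -sin(θ)^2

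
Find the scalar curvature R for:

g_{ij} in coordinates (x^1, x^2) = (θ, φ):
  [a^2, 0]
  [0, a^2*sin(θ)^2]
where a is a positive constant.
Non-zero Christoffel symbols (Γ^k_{ij} = Γ^k_{ji}):
Γ^θ_{φ φ} = -sin(2*θ)/2
Γ^φ_{θ φ} = 1/tan(θ)
Ricci tensor (R_{ij} = R^k_{ikj}): R_{θθ} = 1, R_{θφ} = 0, R_{φφ} = sin(θ)^2
Inverse metric: g^{θθ} = 1/a^2, g^{φφ} = 1/(a^2*sin(θ)^2)
R = g^{ij} R_{ij} = (1/a^2)(1) + (1/(a^2*sin(θ)^2))(sin(θ)^2) = 2/a^2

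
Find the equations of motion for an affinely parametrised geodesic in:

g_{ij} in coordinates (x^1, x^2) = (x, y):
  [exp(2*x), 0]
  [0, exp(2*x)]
Geodesic equation: d^2x^k/dλ^2 + Γ^k_{ij} (dx^i/dλ)(dx^j/dλ) = 0.
Non-zero Christoffel symbols:
Γ^x_{x x} = 1
Γ^x_{y y} = -1
Γ^y_{x y} = 1
Substituting (the symmetric pair Γ^k_{ij}, Γ^k_{ji} combines into a factor 2):
d^2x/dλ^2 + (dx/dλ)^2 - (dy/dλ)^2 = 0
d^2y/dλ^2 + 2 (dx/dλ)(dy/dλ) = 0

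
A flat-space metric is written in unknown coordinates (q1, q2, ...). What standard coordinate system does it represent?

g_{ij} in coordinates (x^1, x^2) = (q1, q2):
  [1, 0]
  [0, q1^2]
The line element ds^2 = dq1^2 + q1^2 dq2^2 is dr^2 + r^2 dθ^2 with q1 = r, q2 = θ.
polar coordinates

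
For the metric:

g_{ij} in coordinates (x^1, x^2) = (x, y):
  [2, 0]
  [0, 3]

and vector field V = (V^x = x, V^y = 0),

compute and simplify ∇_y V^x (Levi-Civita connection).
All Christoffel symbols are zero.
∇_y V^x = ∂_y V^x + Γ^x_{y j} V^j
  = (0) + (0)(x) + (0)(0)
  = 0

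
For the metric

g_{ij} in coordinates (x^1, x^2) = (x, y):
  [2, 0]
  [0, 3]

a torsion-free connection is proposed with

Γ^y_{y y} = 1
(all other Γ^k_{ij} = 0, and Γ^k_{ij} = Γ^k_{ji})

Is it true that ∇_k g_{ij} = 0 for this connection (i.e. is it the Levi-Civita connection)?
Using ∇_k g_{ij} = ∂_k g_{ij} - Γ^m_{ki} g_{mj} - Γ^m_{kj} g_{im}:
∇_y g_{yy} = (0) - (3) - (3) = -6 ≠ 0
So the connection is not metric compatible (it is not the Levi-Civita connection).
No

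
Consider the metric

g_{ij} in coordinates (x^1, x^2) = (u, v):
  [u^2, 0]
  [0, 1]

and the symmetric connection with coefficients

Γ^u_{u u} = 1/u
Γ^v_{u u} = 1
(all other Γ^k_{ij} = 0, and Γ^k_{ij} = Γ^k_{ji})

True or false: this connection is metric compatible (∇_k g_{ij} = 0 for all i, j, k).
Using ∇_k g_{ij} = ∂_k g_{ij} - Γ^m_{ki} g_{mj} - Γ^m_{kj} g_{im}:
∇_u g_{uv} = (0) - (1) - (0) = -1 ≠ 0
So the connection is not metric compatible (it is not the Levi-Civita connection).
False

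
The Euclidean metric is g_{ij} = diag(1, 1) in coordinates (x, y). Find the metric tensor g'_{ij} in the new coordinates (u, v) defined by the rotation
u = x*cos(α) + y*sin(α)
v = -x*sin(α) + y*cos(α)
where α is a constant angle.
Invert the transformation: x = u*cos(α) - v*sin(α), y = u*sin(α) + v*cos(α)
g'_{ij} = (∂x^k/∂x'^i)(∂x^l/∂x'^j) g_{kl}; with g_{kl} = δ_{kl} this is Σ_k (∂x^k/∂x'^i)(∂x^k/∂x'^j).
Jacobian: ∂x/∂u = cos(α), ∂x/∂v = -sin(α), ∂y/∂u = sin(α), ∂y/∂v = cos(α)
g'_{uu} = (cos(α))(cos(α)) + (sin(α))(sin(α)) = 1
g'_{uv} = (cos(α))(-sin(α)) + (sin(α))(cos(α)) = 0
g'_{vv} = (-sin(α))(-sin(α)) + (cos(α))(cos(α)) = 1
g'_{ij} = diag(1, 1)
The Euclidean metric is invariant under rotations.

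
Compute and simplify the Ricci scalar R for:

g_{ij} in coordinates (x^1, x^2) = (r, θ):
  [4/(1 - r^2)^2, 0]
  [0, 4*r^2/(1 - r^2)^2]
Non-zero Christoffel symbols (Γ^k_{ij} = Γ^k_{ji}):
Γ^r_{r r} = 2*r/(1 - r^2)
Γ^r_{θ θ} = (r^3 + r)/(r^2 - 1)
Γ^θ_{r θ} = (-r^2 - 1)/(r^3 - r)
Ricci tensor (R_{ij} = R^k_{ikj}): R_{rr} = -4/(r^2 - 1)^2, R_{rθ} = 0, R_{θθ} = -4*r^2/(r^2 - 1)^2
Inverse metric: g^{rr} = (1 - r^2)^2/4, g^{θθ} = (1 - r^2)^2/(4*r^2)
R = g^{ij} R_{ij} = ((1 - r^2)^2/4)(-4/(r^2 - 1)^2) + ((1 - r^2)^2/(4*r^2))(-4*r^2/(r^2 - 1)^2) = -2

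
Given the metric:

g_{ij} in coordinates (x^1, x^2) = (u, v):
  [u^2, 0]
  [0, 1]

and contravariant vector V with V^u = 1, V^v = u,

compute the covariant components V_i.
V_i = g_{ij} V^j:
V_u = (u^2)(1) + (0)(u) = u^2
V_v = (0)(1) + (1)(u) = u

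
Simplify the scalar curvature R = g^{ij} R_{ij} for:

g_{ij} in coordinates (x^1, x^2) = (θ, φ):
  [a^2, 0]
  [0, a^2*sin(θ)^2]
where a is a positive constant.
Non-zero Christoffel symbols (Γ^k_{ij} = Γ^k_{ji}):
Γ^θ_{φ φ} = -sin(2*θ)/2
Γ^φ_{θ φ} = 1/tan(θ)
Ricci tensor (R_{ij} = R^k_{ikj}): R_{θθ} = 1, R_{θφ} = 0, R_{φφ} = sin(θ)^2
Inverse metric: g^{θθ} = 1/a^2, g^{φφ} = 1/(a^2*sin(θ)^2)
R = g^{ij} R_{ij} = (1/a^2)(1) + (1/(a^2*sin(θ)^2))(sin(θ)^2) = 2/a^2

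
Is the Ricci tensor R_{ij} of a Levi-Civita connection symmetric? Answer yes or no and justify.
R_{ij} = R^k_{ikj}; the pair symmetry R_{kilj} = R_{ljki} gives R_{ij} = R_{ji}.
Yes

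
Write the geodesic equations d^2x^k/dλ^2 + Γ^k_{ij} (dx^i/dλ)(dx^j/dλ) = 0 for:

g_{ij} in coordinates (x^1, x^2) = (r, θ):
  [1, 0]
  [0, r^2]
Geodesic equation: d^2x^k/dλ^2 + Γ^k_{ij} (dx^i/dλ)(dx^j/dλ) = 0.
Non-zero Christoffel symbols:
Γ^r_{θ θ} = -r
Γ^θ_{r θ} = 1/r
Substituting (the symmetric pair Γ^k_{ij}, Γ^k_{ji} combines into a factor 2):
d^2r/dλ^2 - r (dθ/dλ)^2 = 0
d^2θ/dλ^2 + (2/r) (dr/dλ)(dθ/dλ) = 0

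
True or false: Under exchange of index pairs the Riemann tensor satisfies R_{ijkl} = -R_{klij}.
The pair-exchange symmetry has a plus sign: R_{ijkl} = +R_{klij}.
False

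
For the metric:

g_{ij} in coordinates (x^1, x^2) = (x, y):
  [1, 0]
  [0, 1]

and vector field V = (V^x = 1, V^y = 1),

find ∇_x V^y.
All Christoffel symbols are zero.
∇_x V^y = ∂_x V^y + Γ^y_{x j} V^j
  = (0) + (0)(1) + (0)(1)
  = 0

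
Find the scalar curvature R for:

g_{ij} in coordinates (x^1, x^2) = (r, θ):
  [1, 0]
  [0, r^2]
Non-zero Christoffel symbols (Γ^k_{ij} = Γ^k_{ji}):
Γ^r_{θ θ} = -r
Γ^θ_{r θ} = 1/r
Ricci tensor (R_{ij} = R^k_{ikj}): R_{rr} = 0, R_{rθ} = 0, R_{θθ} = 0
Inverse metric: g^{rr} = 1, g^{θθ} = 1/r^2
R = g^{ij} R_{ij} = (1)(0) + (1/r^2)(0) = 0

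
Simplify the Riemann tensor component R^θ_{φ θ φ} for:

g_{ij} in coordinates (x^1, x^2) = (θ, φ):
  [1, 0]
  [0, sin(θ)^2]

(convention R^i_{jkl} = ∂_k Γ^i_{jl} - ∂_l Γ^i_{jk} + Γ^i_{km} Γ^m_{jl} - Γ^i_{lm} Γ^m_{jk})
Non-zero Christoffel symbols (Γ^k_{ij} = Γ^k_{ji}):
Γ^θ_{φ φ} = -sin(2*θ)/2
Γ^φ_{θ φ} = 1/tan(θ)
R^θ_{φ θ φ} = ∂_θ Γ^θ_{φ φ} - ∂_φ Γ^θ_{φ θ} + Γ^θ_{θ m} Γ^m_{φ φ} - Γ^θ_{φ m} Γ^m_{φ θ}
  = (-cos(2*θ)) - (0) + (0) - (-cos(θ)^2) = sin(θ)^2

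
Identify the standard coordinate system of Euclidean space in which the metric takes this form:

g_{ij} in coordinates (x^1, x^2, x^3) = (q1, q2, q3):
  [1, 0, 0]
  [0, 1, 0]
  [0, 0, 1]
All components are constant and the metric is the identity, i.e. orthonormal rectilinear coordinates.
Cartesian (3D) coordinates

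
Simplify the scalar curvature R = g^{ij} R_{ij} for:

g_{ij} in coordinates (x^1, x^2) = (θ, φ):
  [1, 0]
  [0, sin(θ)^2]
Non-zero Christoffel symbols (Γ^k_{ij} = Γ^k_{ji}):
Γ^θ_{φ φ} = -sin(2*θ)/2
Γ^φ_{θ φ} = 1/tan(θ)
Ricci tensor (R_{ij} = R^k_{ikj}): R_{θθ} = 1, R_{θφ} = 0, R_{φφ} = sin(θ)^2
Inverse metric: g^{θθ} = 1, g^{φφ} = 1/sin(θ)^2
R = g^{ij} R_{ij} = (1)(1) + (1/sin(θ)^2)(sin(θ)^2) = 2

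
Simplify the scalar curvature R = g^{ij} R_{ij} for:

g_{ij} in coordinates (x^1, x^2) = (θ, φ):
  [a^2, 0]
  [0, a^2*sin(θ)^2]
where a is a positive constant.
Non-zero Christoffel symbols (Γ^k_{ij} = Γ^k_{ji}):
Γ^θ_{φ φ} = -sin(2*θ)/2
Γ^φ_{θ φ} = 1/tan(θ)
Ricci tensor (R_{ij} = R^k_{ikj}): R_{θθ} = 1, R_{θφ} = 0, R_{φφ} = sin(θ)^2
Inverse metric: g^{θθ} = 1/a^2, g^{φφ} = 1/(a^2*sin(θ)^2)
R = g^{ij} R_{ij} = (1/a^2)(1) + (1/(a^2*sin(θ)^2))(sin(θ)^2) = 2/a^2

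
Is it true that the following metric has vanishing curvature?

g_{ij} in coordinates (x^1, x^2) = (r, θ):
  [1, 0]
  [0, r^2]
Non-zero Christoffel symbols:
Γ^r_{θ θ} = -r
Γ^θ_{r θ} = 1/r
Ricci tensor: R_{rr} = 0, R_{rθ} = 0, R_{θθ} = 0
All R_{ij} vanish; in 2 dimensions the Riemann tensor is fully determined by the Ricci tensor, so R^i_{jkl} = 0: the metric is flat (curvilinear coordinates on flat space).
Yes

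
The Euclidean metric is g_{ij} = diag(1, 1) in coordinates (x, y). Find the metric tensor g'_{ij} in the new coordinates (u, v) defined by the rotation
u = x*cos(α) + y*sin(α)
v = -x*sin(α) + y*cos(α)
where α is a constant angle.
Invert the transformation: x = u*cos(α) - v*sin(α), y = u*sin(α) + v*cos(α)
g'_{ij} = (∂x^k/∂x'^i)(∂x^l/∂x'^j) g_{kl}; with g_{kl} = δ_{kl} this is Σ_k (∂x^k/∂x'^i)(∂x^k/∂x'^j).
Jacobian: ∂x/∂u = cos(α), ∂x/∂v = -sin(α), ∂y/∂u = sin(α), ∂y/∂v = cos(α)
g'_{uu} = (cos(α))(cos(α)) + (sin(α))(sin(α)) = 1
g'_{uv} = (cos(α))(-sin(α)) + (sin(α))(cos(α)) = 0
g'_{vv} = (-sin(α))(-sin(α)) + (cos(α))(cos(α)) = 1
g'_{ij} = diag(1, 1)
The Euclidean metric is invariant under rotations.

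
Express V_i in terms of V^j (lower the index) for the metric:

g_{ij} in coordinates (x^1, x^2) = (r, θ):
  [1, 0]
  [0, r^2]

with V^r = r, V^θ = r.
V_i = g_{ij} V^j:
V_r = (1)(r) + (0)(r) = r
V_θ = (0)(r) + (r^2)(r) = r^3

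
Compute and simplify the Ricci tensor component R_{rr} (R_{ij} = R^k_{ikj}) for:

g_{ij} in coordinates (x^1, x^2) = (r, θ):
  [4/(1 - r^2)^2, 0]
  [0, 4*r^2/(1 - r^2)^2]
Non-zero Christoffel symbols (Γ^k_{ij} = Γ^k_{ji}):
Γ^r_{r r} = 2*r/(1 - r^2)
Γ^r_{θ θ} = (r^3 + r)/(r^2 - 1)
Γ^θ_{r θ} = (-r^2 - 1)/(r^3 - r)
R^r_{r r r} = 0 (a repeated index in an antisymmetric pair)
R^θ_{r θ r} = ∂_θ Γ^θ_{r r} - ∂_r Γ^θ_{r θ} + Γ^θ_{θ m} Γ^m_{r r} - Γ^θ_{r m} Γ^m_{r θ}
  = (0) - ((r^4 + 4*r^2 - 1)/(r^3 - r)^2) + (2*(r^2 + 1)/(r^2 - 1)^2) - ((r^2 + 1)^2/(r^3 - r)^2) = -4/(r^2 - 1)^2
R_{rr} = R^r_{r r r} + R^θ_{r θ r} = (0) + (-4/(r^2 - 1)^2) = -4/(r^2 - 1)^2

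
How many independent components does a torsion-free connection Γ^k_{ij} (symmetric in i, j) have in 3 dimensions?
Γ^k_{ij} has n choices for the upper index and n(n+1)/2 independent symmetric lower index pairs.
Total = 3 × 3×4/2 = 3 × 6 = 18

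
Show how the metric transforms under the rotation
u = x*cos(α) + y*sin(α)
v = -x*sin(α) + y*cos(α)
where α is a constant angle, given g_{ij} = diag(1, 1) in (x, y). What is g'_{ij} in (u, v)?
Invert the transformation: x = u*cos(α) - v*sin(α), y = u*sin(α) + v*cos(α)
g'_{ij} = (∂x^k/∂x'^i)(∂x^l/∂x'^j) g_{kl}; with g_{kl} = δ_{kl} this is Σ_k (∂x^k/∂x'^i)(∂x^k/∂x'^j).
Jacobian: ∂x/∂u = cos(α), ∂x/∂v = -sin(α), ∂y/∂u = sin(α), ∂y/∂v = cos(α)
g'_{uu} = (cos(α))(cos(α)) + (sin(α))(sin(α)) = 1
g'_{uv} = (cos(α))(-sin(α)) + (sin(α))(cos(α)) = 0
g'_{vv} = (-sin(α))(-sin(α)) + (cos(α))(cos(α)) = 1
g'_{ij} = diag(1, 1)
The Euclidean metric is invariant under rotations.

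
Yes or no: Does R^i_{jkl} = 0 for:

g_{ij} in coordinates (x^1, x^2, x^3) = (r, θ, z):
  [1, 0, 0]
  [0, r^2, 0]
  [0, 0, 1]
Non-zero Christoffel symbols:
Γ^r_{θ θ} = -r
Γ^θ_{r θ} = 1/r
Ricci tensor: R_{rr} = 0, R_{rθ} = 0, R_{rz} = 0, R_{θθ} = 0, R_{θz} = 0, R_{zz} = 0
All R_{ij} vanish; in 3 dimensions the Riemann tensor is fully determined by the Ricci tensor, so R^i_{jkl} = 0: the metric is flat (curvilinear coordinates on flat space).
Yes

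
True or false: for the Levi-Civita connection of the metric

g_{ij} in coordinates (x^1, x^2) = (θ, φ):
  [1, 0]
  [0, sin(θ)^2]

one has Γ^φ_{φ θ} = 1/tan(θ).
Γ^φ_{φ θ} = (1/2) g^{φφ} (∂_φ g_{φθ} + ∂_θ g_{φφ} - ∂_φ g_{φθ}) = (1/2)(1/sin(θ)^2)((0) + (sin(2*θ)) - (0)) = 1/tan(θ)
This equals the proposed value 1/tan(θ).
True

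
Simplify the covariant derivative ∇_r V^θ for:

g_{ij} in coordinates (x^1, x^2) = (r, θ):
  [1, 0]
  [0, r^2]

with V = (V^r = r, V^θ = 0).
Non-zero Christoffel symbols:
Γ^r_{θ θ} = -r
Γ^θ_{r θ} = 1/r
∇_r V^θ = ∂_r V^θ + Γ^θ_{r j} V^j
  = (0) + (0)(r) + (1/r)(0)
  = 0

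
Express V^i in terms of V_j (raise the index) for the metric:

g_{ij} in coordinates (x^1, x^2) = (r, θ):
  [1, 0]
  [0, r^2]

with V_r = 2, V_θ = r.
Inverse metric (diagonal): g^{rr} = 1, g^{θθ} = 1/r^2
V^i = g^{ij} V_j:
V^r = (1)(2) + (0)(r) = 2
V^θ = (0)(2) + (1/r^2)(r) = 1/r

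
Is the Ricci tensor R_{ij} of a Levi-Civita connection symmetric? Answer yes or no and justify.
R_{ij} = R^k_{ikj}; the pair symmetry R_{kilj} = R_{ljki} gives R_{ij} = R_{ji}.
Yes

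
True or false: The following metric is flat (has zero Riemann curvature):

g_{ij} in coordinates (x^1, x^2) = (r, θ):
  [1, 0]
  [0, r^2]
Non-zero Christoffel symbols:
Γ^r_{θ θ} = -r
Γ^θ_{r θ} = 1/r
Ricci tensor: R_{rr} = 0, R_{rθ} = 0, R_{θθ} = 0
All R_{ij} vanish; in 2 dimensions the Riemann tensor is fully determined by the Ricci tensor, so R^i_{jkl} = 0: the metric is flat (curvilinear coordinates on flat space).
True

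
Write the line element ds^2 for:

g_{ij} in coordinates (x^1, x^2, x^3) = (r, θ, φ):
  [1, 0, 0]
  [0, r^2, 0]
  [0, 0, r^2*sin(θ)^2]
ds^2 = g_{ij} dx^i dx^j; only the non-zero components contribute.
ds^2 = dr^2 + r^2 dθ^2 + r^2*sin(θ)^2 dφ^2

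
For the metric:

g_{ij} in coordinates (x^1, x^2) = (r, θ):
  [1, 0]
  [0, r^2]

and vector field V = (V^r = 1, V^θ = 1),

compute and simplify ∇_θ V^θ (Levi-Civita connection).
Non-zero Christoffel symbols:
Γ^r_{θ θ} = -r
Γ^θ_{r θ} = 1/r
∇_θ V^θ = ∂_θ V^θ + Γ^θ_{θ j} V^j
  = (0) + (1/r)(1) + (0)(1)
  = 1/r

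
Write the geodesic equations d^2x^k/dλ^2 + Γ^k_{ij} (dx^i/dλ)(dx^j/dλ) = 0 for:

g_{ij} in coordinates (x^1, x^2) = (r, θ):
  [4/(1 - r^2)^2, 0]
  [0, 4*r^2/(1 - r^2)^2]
Geodesic equation: d^2x^k/dλ^2 + Γ^k_{ij} (dx^i/dλ)(dx^j/dλ) = 0.
Non-zero Christoffel symbols:
Γ^r_{r r} = 2*r/(1 - r^2)
Γ^r_{θ θ} = (r^3 + r)/(r^2 - 1)
Γ^θ_{r θ} = (-r^2 - 1)/(r^3 - r)
Substituting (the symmetric pair Γ^k_{ij}, Γ^k_{ji} combines into a factor 2):
d^2r/dλ^2 + (2*r/(1 - r^2)) (dr/dλ)^2 + ((r^3 + r)/(r^2 - 1)) (dθ/dλ)^2 = 0
d^2θ/dλ^2 + ((-2*r^2 - 2)/(r^3 - r)) (dr/dλ)(dθ/dλ) = 0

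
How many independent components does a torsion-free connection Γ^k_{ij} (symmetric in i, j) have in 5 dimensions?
Γ^k_{ij} has n choices for the upper index and n(n+1)/2 independent symmetric lower index pairs.
Total = 5 × 5×6/2 = 5 × 15 = 75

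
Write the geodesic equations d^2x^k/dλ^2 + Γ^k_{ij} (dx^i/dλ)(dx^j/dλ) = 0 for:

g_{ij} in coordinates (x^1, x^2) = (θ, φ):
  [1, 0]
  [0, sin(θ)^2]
Geodesic equation: d^2x^k/dλ^2 + Γ^k_{ij} (dx^i/dλ)(dx^j/dλ) = 0.
Non-zero Christoffel symbols:
Γ^θ_{φ φ} = -sin(2*θ)/2
Γ^φ_{θ φ} = 1/tan(θ)
Substituting (the symmetric pair Γ^k_{ij}, Γ^k_{ji} combines into a factor 2):
d^2θ/dλ^2 - (sin(2*θ)/2) (dφ/dλ)^2 = 0
d^2φ/dλ^2 + (2/tan(θ)) (dθ/dλ)(dφ/dλ) = 0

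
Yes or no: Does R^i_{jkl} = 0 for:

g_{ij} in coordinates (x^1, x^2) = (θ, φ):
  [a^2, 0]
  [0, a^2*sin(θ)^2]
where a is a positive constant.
Non-zero Christoffel symbols:
Γ^θ_{φ φ} = -sin(2*θ)/2
Γ^φ_{θ φ} = 1/tan(θ)
Ricci tensor: R_{θθ} = 1, R_{θφ} = 0, R_{φφ} = sin(θ)^2
The Ricci tensor is non-zero, so the Riemann tensor is non-zero: not flat.
No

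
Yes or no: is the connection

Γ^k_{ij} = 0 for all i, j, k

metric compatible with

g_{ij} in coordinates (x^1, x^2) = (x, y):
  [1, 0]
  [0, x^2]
Using ∇_k g_{ij} = ∂_k g_{ij} - Γ^m_{ki} g_{mj} - Γ^m_{kj} g_{im}:
∇_x g_{yy} = (2*x) - (0) - (0) = 2*x ≠ 0
So the connection is not metric compatible (it is not the Levi-Civita connection).
No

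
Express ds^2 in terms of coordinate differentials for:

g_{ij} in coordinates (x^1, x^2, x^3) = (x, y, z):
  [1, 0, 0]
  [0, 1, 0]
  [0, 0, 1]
ds^2 = g_{ij} dx^i dx^j; only the non-zero components contribute.
ds^2 = dx^2 + dy^2 + dz^2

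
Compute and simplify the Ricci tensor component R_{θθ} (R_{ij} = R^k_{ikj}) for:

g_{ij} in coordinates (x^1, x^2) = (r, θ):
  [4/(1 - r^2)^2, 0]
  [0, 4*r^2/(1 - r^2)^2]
Non-zero Christoffel symbols (Γ^k_{ij} = Γ^k_{ji}):
Γ^r_{r r} = 2*r/(1 - r^2)
Γ^r_{θ θ} = (r^3 + r)/(r^2 - 1)
Γ^θ_{r θ} = (-r^2 - 1)/(r^3 - r)
R^r_{θ r θ} = ∂_r Γ^r_{θ θ} - ∂_θ Γ^r_{θ r} + Γ^r_{r m} Γ^m_{θ θ} - Γ^r_{θ m} Γ^m_{θ r}
  = ((r^4 - 4*r^2 - 1)/(r^2 - 1)^2) - (0) + (-2*r^2*(r^2 + 1)/(r^2 - 1)^2) - (-(r^2 + 1)^2/(r^2 - 1)^2) = -4*r^2/(r^2 - 1)^2
R^θ_{θ θ θ} = 0 (a repeated index in an antisymmetric pair)
R_{θθ} = R^r_{θ r θ} + R^θ_{θ θ θ} = (-4*r^2/(r^2 - 1)^2) + (0) = -4*r^2/(r^2 - 1)^2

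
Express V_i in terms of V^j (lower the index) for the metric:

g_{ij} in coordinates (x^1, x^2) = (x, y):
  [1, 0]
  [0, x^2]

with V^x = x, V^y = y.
V_i = g_{ij} V^j:
V_x = (1)(x) + (0)(y) = x
V_y = (0)(x) + (x^2)(y) = x^2*y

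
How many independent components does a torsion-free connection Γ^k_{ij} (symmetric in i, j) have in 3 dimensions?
Γ^k_{ij} has n choices for the upper index and n(n+1)/2 independent symmetric lower index pairs.
Total = 3 × 3×4/2 = 3 × 6 = 18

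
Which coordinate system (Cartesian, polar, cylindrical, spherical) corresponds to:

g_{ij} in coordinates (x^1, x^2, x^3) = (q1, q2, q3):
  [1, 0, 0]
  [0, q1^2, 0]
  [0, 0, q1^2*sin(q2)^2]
The line element ds^2 = dq1^2 + q1^2 dq2^2 + q1^2 sin(q2)^2 dq3^2 is dr^2 + r^2 dθ^2 + r^2 sin(θ)^2 dφ^2 with q1 = r, q2 = θ, q3 = φ.
spherical coordinates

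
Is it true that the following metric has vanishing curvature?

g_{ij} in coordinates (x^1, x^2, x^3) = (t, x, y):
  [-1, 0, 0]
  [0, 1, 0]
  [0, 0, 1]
All metric components are constant, so every Christoffel symbol vanishes and R^i_{jkl} = 0.
Yes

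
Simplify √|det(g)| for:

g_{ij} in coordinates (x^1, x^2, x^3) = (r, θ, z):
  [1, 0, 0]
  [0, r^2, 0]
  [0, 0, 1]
det(g) = r^2
√|det(g)| = r
Volume element: dV = r dr dθ dz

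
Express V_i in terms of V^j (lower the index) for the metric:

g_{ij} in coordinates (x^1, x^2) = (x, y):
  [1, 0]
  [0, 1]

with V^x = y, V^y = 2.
V_i = g_{ij} V^j:
V_x = (1)(y) + (0)(2) = y
V_y = (0)(y) + (1)(2) = 2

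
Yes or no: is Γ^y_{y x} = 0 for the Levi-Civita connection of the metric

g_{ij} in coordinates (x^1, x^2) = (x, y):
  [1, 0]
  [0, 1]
Γ^y_{y x} = (1/2) g^{yy} (∂_y g_{yx} + ∂_x g_{yy} - ∂_y g_{yx}) = (1/2)(1)((0) + (0) - (0)) = 0
This equals the proposed value 0.
Yes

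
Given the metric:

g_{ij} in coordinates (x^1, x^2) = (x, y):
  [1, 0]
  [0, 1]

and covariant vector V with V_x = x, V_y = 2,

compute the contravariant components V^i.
Inverse metric (diagonal): g^{xx} = 1, g^{yy} = 1
V^i = g^{ij} V_j:
V^x = (1)(x) + (0)(2) = x
V^y = (0)(x) + (1)(2) = 2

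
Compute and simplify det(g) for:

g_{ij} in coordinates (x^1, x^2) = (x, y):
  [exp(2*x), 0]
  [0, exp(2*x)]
For a 2×2 metric: det(g) = g_{11}·g_{22} - g_{12}·g_{21}
= (exp(2*x))·(exp(2*x)) - (0)·(0)
= exp(4*x) - 0
det(g) = exp(4*x)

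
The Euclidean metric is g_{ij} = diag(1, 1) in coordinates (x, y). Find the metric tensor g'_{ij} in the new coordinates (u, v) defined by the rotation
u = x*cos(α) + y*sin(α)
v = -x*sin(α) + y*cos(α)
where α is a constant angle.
Invert the transformation: x = u*cos(α) - v*sin(α), y = u*sin(α) + v*cos(α)
g'_{ij} = (∂x^k/∂x'^i)(∂x^l/∂x'^j) g_{kl}; with g_{kl} = δ_{kl} this is Σ_k (∂x^k/∂x'^i)(∂x^k/∂x'^j).
Jacobian: ∂x/∂u = cos(α), ∂x/∂v = -sin(α), ∂y/∂u = sin(α), ∂y/∂v = cos(α)
g'_{uu} = (cos(α))(cos(α)) + (sin(α))(sin(α)) = 1
g'_{uv} = (cos(α))(-sin(α)) + (sin(α))(cos(α)) = 0
g'_{vv} = (-sin(α))(-sin(α)) + (cos(α))(cos(α)) = 1
g'_{ij} = diag(1, 1)
The Euclidean metric is invariant under rotations.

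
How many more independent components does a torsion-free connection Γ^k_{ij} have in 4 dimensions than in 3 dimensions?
Independent components in n dimensions: n × n(n+1)/2 = n^2(n+1)/2.
4D: 4 × 10 = 40
3D: 3 × 6 = 18
Difference = 40 - 18 = 22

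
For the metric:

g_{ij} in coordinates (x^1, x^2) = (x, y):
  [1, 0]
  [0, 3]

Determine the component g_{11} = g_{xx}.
With x^1 = x, x^2 = y, g_{11} = g_{xx} is the row-1, column-1 entry of the matrix.
g_{11} = 1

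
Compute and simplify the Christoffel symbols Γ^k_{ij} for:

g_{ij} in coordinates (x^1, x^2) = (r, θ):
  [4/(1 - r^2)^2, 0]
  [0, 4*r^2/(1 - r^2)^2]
Using Γ^k_{ij} = (1/2) g^{km} (∂_i g_{mj} + ∂_j g_{mi} - ∂_m g_{ij}); the metric is diagonal, so only the m = k term contributes.
Non-zero symbols (using the symmetry Γ^k_{ij} = Γ^k_{ji}):
Γ^r_{r r} = (1/2) g^{rr} (∂_r g_{rr} + ∂_r g_{rr} - ∂_r g_{rr}) = (1/2)((1 - r^2)^2/4)((16*r/(1 - r^2)^3) + (16*r/(1 - r^2)^3) - (16*r/(1 - r^2)^3)) = 2*r/(1 - r^2)
Γ^r_{θ θ} = (1/2) g^{rr} (∂_θ g_{rθ} + ∂_θ g_{rθ} - ∂_r g_{θθ}) = (1/2)((1 - r^2)^2/4)((0) + (0) - (-8*(r^3 + r)/(r^2 - 1)^3)) = (r^3 + r)/(r^2 - 1)
Γ^θ_{r θ} = (1/2) g^{θθ} (∂_r g_{θθ} + ∂_θ g_{θr} - ∂_θ g_{rθ}) = (1/2)((1 - r^2)^2/(4*r^2))((-8*(r^3 + r)/(r^2 - 1)^3) + (0) - (0)) = (-r^2 - 1)/(r^3 - r)
All other Christoffel symbols are zero.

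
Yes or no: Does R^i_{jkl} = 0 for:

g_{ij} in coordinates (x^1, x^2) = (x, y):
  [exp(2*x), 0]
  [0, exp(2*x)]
Non-zero Christoffel symbols:
Γ^x_{x x} = 1
Γ^x_{y y} = -1
Γ^y_{x y} = 1
Ricci tensor: R_{xx} = 0, R_{xy} = 0, R_{yy} = 0
All R_{ij} vanish; in 2 dimensions the Riemann tensor is fully determined by the Ricci tensor, so R^i_{jkl} = 0: the metric is flat (curvilinear coordinates on flat space).
Yes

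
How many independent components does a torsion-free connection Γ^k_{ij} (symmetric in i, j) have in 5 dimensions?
Γ^k_{ij} has n choices for the upper index and n(n+1)/2 independent symmetric lower index pairs.
Total = 5 × 5×6/2 = 5 × 15 = 75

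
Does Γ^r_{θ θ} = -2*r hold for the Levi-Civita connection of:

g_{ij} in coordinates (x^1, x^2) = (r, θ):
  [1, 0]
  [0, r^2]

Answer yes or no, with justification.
Γ^r_{θ θ} = (1/2) g^{rr} (∂_θ g_{rθ} + ∂_θ g_{rθ} - ∂_r g_{θθ}) = (1/2)(1)((0) + (0) - (2*r)) = -r
This differs from the proposed value -2*r.
No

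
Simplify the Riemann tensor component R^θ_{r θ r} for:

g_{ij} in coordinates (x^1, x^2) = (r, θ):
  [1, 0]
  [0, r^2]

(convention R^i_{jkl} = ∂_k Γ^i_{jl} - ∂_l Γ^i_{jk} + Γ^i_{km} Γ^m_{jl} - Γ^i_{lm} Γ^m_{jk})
Non-zero Christoffel symbols (Γ^k_{ij} = Γ^k_{ji}):
Γ^r_{θ θ} = -r
Γ^θ_{r θ} = 1/r
R^θ_{r θ r} = ∂_θ Γ^θ_{r r} - ∂_r Γ^θ_{r θ} + Γ^θ_{θ m} Γ^m_{r r} - Γ^θ_{r m} Γ^m_{r θ}
  = (0) - (-1/r^2) + (0) - (1/r^2) = 0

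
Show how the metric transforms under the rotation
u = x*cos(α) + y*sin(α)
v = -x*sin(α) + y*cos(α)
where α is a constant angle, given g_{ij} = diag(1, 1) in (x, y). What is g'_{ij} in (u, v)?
Invert the transformation: x = u*cos(α) - v*sin(α), y = u*sin(α) + v*cos(α)
g'_{ij} = (∂x^k/∂x'^i)(∂x^l/∂x'^j) g_{kl}; with g_{kl} = δ_{kl} this is Σ_k (∂x^k/∂x'^i)(∂x^k/∂x'^j).
Jacobian: ∂x/∂u = cos(α), ∂x/∂v = -sin(α), ∂y/∂u = sin(α), ∂y/∂v = cos(α)
g'_{uu} = (cos(α))(cos(α)) + (sin(α))(sin(α)) = 1
g'_{uv} = (cos(α))(-sin(α)) + (sin(α))(cos(α)) = 0
g'_{vv} = (-sin(α))(-sin(α)) + (cos(α))(cos(α)) = 1
g'_{ij} = diag(1, 1)
The Euclidean metric is invariant under rotations.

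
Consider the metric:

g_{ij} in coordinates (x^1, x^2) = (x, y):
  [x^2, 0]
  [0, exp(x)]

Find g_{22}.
With x^1 = x, x^2 = y, g_{22} = g_{yy} is the row-2, column-2 entry of the matrix.
g_{22} = exp(x)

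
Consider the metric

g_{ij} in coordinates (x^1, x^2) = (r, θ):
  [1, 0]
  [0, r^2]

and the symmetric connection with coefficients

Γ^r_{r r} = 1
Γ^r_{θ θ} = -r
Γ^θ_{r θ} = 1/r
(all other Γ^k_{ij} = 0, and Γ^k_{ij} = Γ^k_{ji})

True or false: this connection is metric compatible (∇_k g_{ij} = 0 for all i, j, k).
Using ∇_k g_{ij} = ∂_k g_{ij} - Γ^m_{ki} g_{mj} - Γ^m_{kj} g_{im}:
∇_r g_{rr} = (0) - (1) - (1) = -2 ≠ 0
So the connection is not metric compatible (it is not the Levi-Civita connection).
False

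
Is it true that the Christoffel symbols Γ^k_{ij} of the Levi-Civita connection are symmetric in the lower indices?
The Levi-Civita connection is torsion-free, which is exactly Γ^k_{ij} = Γ^k_{ji}.
Yes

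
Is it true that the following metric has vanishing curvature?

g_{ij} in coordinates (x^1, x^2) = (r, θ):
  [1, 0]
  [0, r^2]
Non-zero Christoffel symbols:
Γ^r_{θ θ} = -r
Γ^θ_{r θ} = 1/r
Ricci tensor: R_{rr} = 0, R_{rθ} = 0, R_{θθ} = 0
All R_{ij} vanish; in 2 dimensions the Riemann tensor is fully determined by the Ricci tensor, so R^i_{jkl} = 0: the metric is flat (curvilinear coordinates on flat space).
Yes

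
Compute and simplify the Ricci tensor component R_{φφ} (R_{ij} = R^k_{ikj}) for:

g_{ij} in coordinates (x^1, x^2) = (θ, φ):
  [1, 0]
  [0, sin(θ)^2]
Non-zero Christoffel symbols (Γ^k_{ij} = Γ^k_{ji}):
Γ^θ_{φ φ} = -sin(2*θ)/2
Γ^φ_{θ φ} = 1/tan(θ)
R^θ_{φ θ φ} = ∂_θ Γ^θ_{φ φ} - ∂_φ Γ^θ_{φ θ} + Γ^θ_{θ m} Γ^m_{φ φ} - Γ^θ_{φ m} Γ^m_{φ θ}
  = (-cos(2*θ)) - (0) + (0) - (-cos(θ)^2) = sin(θ)^2
R^φ_{φ φ φ} = 0 (a repeated index in an antisymmetric pair)
R_{φφ} = R^θ_{φ θ φ} + R^φ_{φ φ φ} = (sin(θ)^2) + (0) = sin(θ)^2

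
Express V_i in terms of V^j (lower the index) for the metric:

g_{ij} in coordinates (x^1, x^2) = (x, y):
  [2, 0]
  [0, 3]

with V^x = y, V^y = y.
V_i = g_{ij} V^j:
V_x = (2)(y) + (0)(y) = 2*y
V_y = (0)(y) + (3)(y) = 3*y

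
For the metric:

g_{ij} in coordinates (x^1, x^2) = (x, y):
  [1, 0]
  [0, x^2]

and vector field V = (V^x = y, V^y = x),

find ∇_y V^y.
Non-zero Christoffel symbols:
Γ^x_{y y} = -x
Γ^y_{x y} = 1/x
∇_y V^y = ∂_y V^y + Γ^y_{y j} V^j
  = (0) + (1/x)(y) + (0)(x)
  = y/x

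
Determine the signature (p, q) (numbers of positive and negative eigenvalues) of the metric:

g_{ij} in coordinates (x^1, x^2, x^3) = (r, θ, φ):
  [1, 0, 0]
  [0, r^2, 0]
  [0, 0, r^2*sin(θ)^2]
The metric is diagonal, so its eigenvalues are the diagonal entries: 1, r^2, r^2*sin(θ)^2 (at a generic point, where coordinate-dependent entries are positive).
3 positive, 0 negative.
(3, 0) - Riemannian (positive definite)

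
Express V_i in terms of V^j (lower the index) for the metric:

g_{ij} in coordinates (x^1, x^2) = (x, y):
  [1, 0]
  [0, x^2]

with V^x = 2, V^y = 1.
V_i = g_{ij} V^j:
V_x = (1)(2) + (0)(1) = 2
V_y = (0)(2) + (x^2)(1) = x^2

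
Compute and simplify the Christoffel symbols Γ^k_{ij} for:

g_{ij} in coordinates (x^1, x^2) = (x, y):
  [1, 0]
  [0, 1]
Using Γ^k_{ij} = (1/2) g^{km} (∂_i g_{mj} + ∂_j g_{mi} - ∂_m g_{ij}); the metric is diagonal, so only the m = k term contributes.
Every metric component is constant, so all ∂_m g_{ij} = 0 and every Christoffel symbol vanishes.
All Christoffel symbols are zero.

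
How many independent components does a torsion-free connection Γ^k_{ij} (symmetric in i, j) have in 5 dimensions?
Γ^k_{ij} has n choices for the upper index and n(n+1)/2 independent symmetric lower index pairs.
Total = 5 × 5×6/2 = 5 × 15 = 75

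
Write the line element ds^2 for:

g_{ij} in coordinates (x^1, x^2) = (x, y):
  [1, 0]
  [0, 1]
ds^2 = g_{ij} dx^i dx^j; only the non-zero components contribute.
ds^2 = dx^2 + dy^2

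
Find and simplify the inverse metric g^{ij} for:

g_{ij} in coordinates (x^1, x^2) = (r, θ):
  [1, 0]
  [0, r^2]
The metric is diagonal, so g^{ij} is diagonal with entries 1/g_{ii}: diag(1, 1/(r^2)).
g^{ij}:
  [1, 0]
  [0, 1/r^2]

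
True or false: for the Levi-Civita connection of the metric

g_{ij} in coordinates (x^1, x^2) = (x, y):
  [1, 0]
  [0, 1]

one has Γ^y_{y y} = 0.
Γ^y_{y y} = (1/2) g^{yy} (∂_y g_{yy} + ∂_y g_{yy} - ∂_y g_{yy}) = (1/2)(1)((0) + (0) - (0)) = 0
This equals the proposed value 0.
True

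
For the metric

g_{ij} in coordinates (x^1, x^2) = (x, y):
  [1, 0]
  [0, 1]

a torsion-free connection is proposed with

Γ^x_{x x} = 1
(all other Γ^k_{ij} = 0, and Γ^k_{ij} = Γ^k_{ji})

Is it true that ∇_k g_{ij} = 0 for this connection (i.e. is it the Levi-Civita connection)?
Using ∇_k g_{ij} = ∂_k g_{ij} - Γ^m_{ki} g_{mj} - Γ^m_{kj} g_{im}:
∇_x g_{xx} = (0) - (1) - (1) = -2 ≠ 0
So the connection is not metric compatible (it is not the Levi-Civita connection).
No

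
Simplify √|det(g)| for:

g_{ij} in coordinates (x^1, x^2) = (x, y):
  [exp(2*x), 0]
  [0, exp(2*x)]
det(g) = exp(4*x)
√|det(g)| = exp(2*x)
Volume element: dV = exp(2*x) dx dy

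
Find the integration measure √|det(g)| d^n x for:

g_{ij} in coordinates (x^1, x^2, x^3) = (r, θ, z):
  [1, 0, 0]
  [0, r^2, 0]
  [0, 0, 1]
det(g) = r^2
√|det(g)| = r
Volume element: dV = r dr dθ dz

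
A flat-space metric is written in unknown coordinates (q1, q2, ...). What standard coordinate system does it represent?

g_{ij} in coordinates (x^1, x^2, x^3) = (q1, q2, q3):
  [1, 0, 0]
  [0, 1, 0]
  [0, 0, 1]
All components are constant and the metric is the identity, i.e. orthonormal rectilinear coordinates.
Cartesian (3D) coordinates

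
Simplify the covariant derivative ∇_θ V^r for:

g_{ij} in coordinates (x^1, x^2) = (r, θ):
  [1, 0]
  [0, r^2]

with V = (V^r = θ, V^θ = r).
Non-zero Christoffel symbols:
Γ^r_{θ θ} = -r
Γ^θ_{r θ} = 1/r
∇_θ V^r = ∂_θ V^r + Γ^r_{θ j} V^j
  = (1) + (0)(θ) + (-r)(r)
  = 1 - r^2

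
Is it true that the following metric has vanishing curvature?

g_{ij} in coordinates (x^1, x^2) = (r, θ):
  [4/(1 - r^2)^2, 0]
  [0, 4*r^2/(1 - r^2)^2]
Non-zero Christoffel symbols:
Γ^r_{r r} = 2*r/(1 - r^2)
Γ^r_{θ θ} = (r^3 + r)/(r^2 - 1)
Γ^θ_{r θ} = (-r^2 - 1)/(r^3 - r)
Ricci tensor: R_{rr} = -4/(r^2 - 1)^2, R_{rθ} = 0, R_{θθ} = -4*r^2/(r^2 - 1)^2
The Ricci tensor is non-zero, so the Riemann tensor is non-zero: not flat.
No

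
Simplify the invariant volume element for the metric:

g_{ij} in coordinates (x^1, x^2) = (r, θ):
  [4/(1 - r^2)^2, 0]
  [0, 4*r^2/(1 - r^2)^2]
det(g) = 16*r^2/(1 - r^2)^4
√|det(g)| = 4*r/(r^2 - 1)^2
Volume element: dV = 4*r/(r^2 - 1)^2 dr dθ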